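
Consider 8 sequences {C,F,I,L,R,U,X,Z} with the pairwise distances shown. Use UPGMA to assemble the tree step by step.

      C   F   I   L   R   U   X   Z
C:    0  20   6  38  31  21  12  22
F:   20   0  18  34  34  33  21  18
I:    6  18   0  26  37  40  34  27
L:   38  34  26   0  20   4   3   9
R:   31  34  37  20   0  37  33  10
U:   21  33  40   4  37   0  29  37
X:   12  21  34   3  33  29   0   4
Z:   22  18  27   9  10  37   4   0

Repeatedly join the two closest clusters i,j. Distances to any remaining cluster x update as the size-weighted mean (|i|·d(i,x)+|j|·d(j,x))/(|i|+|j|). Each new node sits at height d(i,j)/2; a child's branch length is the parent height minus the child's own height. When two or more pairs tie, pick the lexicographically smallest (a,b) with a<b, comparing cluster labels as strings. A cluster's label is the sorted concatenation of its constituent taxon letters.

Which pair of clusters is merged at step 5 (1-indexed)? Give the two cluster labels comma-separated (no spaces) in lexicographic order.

1. join L+X (d=3) ⇒ LX; edges |L|=3/2, |X|=3/2
  updated: d(C,LX)=25, d(F,LX)=55/2, d(I,LX)=30, d(LX,R)=53/2, d(LX,U)=33/2, d(LX,Z)=13/2
2. join C+I (d=6) ⇒ CI; edges |C|=3, |I|=3
  updated: d(CI,F)=19, d(CI,LX)=55/2, d(CI,R)=34, d(CI,U)=61/2, d(CI,Z)=49/2
3. join LX+Z (d=13/2) ⇒ LXZ; edges |LX|=7/4, |Z|=13/4
  updated: d(CI,LXZ)=53/2, d(F,LXZ)=73/3, d(LXZ,R)=21, d(LXZ,U)=70/3
4. join CI+F (d=19) ⇒ CFI; edges |CI|=13/2, |F|=19/2
  updated: d(CFI,LXZ)=232/9, d(CFI,R)=34, d(CFI,U)=94/3
5. join LXZ+R (d=21) ⇒ LRXZ; edges |LXZ|=29/4, |R|=21/2
  updated: d(CFI,LRXZ)=167/6, d(LRXZ,U)=107/4
6. join LRXZ+U (d=107/4) ⇒ LRUXZ; edges |LRXZ|=23/8, |U|=107/8
  updated: d(CFI,LRUXZ)=428/15
7. join CFI+LRUXZ (d=428/15) ⇒ CFILRUXZ; edges |CFI|=143/30, |LRUXZ|=107/120
final tree: (((C:3,I:3):13/2,F:19/2):143/30,((((L:3/2,X:3/2):7/4,Z:13/4):29/4,R:21/2):23/8,U:107/8):107/120)
total length: 8359/120

LXZ,R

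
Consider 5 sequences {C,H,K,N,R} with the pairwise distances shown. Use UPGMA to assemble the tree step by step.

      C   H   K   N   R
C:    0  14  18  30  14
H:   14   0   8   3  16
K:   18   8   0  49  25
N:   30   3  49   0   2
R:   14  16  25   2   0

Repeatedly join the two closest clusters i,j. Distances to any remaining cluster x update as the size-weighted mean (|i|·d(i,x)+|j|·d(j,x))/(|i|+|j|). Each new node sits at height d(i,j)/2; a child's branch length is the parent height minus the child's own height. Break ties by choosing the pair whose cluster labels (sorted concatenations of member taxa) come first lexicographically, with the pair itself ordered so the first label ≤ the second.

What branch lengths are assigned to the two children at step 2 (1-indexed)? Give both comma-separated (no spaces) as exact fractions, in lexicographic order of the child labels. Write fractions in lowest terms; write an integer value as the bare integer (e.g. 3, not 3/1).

4,4

1. join N+R (d=2) ⇒ NR; edges |N|=1, |R|=1
  updated: d(C,NR)=22, d(H,NR)=19/2, d(K,NR)=37
2. join H+K (d=8) ⇒ HK; edges |H|=4, |K|=4
  updated: d(C,HK)=16, d(HK,NR)=93/4
3. join C+HK (d=16) ⇒ CHK; edges |C|=8, |HK|=4
  updated: d(CHK,NR)=137/6
4. join CHK+NR (d=137/6) ⇒ CHKNR; edges |CHK|=41/12, |NR|=125/12
final tree: ((C:8,(H:4,K:4):4):41/12,(N:1,R:1):125/12)
total length: 215/6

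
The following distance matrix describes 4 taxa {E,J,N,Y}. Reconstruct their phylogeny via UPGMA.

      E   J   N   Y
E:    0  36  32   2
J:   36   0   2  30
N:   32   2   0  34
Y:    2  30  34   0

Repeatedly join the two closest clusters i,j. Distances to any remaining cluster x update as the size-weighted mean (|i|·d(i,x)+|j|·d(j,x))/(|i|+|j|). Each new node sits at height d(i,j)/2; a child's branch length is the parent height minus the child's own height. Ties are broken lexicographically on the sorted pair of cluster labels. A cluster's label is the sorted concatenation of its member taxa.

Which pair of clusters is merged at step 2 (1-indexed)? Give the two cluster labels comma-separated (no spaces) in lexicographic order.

iteration 1: select E,Y (d=2); attach at lengths (1, 1); label the merged cluster EY
  updated: d(EY,J)=33, d(EY,N)=33
iteration 2: select J,N (d=2); attach at lengths (1, 1); label the merged cluster JN
  updated: d(EY,JN)=33
iteration 3: select EY,JN (d=33); attach at lengths (31/2, 31/2); label the merged cluster EJNY
final tree: ((E:1,Y:1):31/2,(J:1,N:1):31/2)
total length: 35

J,N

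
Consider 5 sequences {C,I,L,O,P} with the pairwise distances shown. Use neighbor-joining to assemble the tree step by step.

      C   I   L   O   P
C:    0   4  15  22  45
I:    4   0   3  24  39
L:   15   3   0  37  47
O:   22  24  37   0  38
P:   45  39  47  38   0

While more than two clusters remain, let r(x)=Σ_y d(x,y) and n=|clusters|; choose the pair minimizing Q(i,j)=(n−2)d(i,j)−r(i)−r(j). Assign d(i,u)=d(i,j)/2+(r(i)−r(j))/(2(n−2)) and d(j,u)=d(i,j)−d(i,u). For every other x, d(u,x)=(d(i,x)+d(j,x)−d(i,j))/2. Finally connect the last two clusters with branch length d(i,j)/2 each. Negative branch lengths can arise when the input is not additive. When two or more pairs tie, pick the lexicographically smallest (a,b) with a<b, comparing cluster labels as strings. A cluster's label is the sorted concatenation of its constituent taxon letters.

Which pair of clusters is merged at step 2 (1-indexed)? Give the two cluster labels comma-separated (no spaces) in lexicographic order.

C,OP

step 1: merge (O,P) at d=38, Q=-176; branch lengths O→11, P→27; new cluster OP
  updated: d(C,OP)=29/2, d(I,OP)=25/2, d(L,OP)=23
step 2: merge (C,OP) at d=29/2, Q=-109/2; branch lengths C→25/8, OP→91/8; new cluster COP
  updated: d(COP,I)=1, d(COP,L)=47/4
step 3: merge (COP,I) at d=1, Q=-63/4; branch lengths COP→39/8, I→-31/8; new cluster CIOP
  updated: d(CIOP,L)=55/8
step 4: merge (CIOP,L) at d=55/8; branch lengths CIOP→55/16, L→55/16; new cluster CILOP
final tree: (((C:25/8,(O:11,P:27):91/8):39/8,I:-31/8):55/16,L:55/16)
total length: 483/8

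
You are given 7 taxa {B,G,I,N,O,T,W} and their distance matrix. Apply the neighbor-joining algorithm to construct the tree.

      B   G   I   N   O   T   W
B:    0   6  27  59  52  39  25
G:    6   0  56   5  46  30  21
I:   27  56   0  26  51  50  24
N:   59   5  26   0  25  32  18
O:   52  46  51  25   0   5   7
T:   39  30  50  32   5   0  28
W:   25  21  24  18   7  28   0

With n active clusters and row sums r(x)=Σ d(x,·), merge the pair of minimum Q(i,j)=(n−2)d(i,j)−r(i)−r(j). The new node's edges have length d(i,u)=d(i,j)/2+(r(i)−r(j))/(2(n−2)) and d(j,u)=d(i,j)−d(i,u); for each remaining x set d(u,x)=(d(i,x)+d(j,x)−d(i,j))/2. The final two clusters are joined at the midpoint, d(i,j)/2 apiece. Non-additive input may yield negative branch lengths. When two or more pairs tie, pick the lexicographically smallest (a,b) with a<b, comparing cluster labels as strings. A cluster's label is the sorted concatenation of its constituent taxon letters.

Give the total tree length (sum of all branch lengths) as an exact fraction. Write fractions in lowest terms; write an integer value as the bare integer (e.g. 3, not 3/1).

1231/16

1. join O+T (d=5, Q=-345) ⇒ OT; edges |O|=27/10, |T|=23/10
  updated: d(B,OT)=43, d(G,OT)=71/2, d(I,OT)=48, d(N,OT)=26, d(OT,W)=15
2. join B+G (d=6, Q=-519/2) ⇒ BG; edges |B|=121/16, |G|=-25/16
  updated: d(BG,I)=77/2, d(BG,N)=29, d(BG,OT)=145/4, d(BG,W)=20
3. join I+N (d=26, Q=-315/2) ⇒ IN; edges |I|=77/4, |N|=27/4
  updated: d(BG,IN)=83/4, d(IN,OT)=24, d(IN,W)=8
4. join BG+IN (d=83/4, Q=-353/4) ⇒ BGIN; edges |BG|=263/16, |IN|=69/16
  updated: d(BGIN,OT)=79/4, d(BGIN,W)=29/8
5. join BGIN+OT (d=79/4, Q=-307/8) ⇒ BGINOT; edges |BGIN|=67/16, |OT|=249/16
  updated: d(BGINOT,W)=-9/16
6. join BGINOT+W (d=-9/16) ⇒ BGINOTW; edges |BGINOT|=-9/32, |W|=-9/32
final tree: ((((B:121/16,G:-25/16):263/16,(I:77/4,N:27/4):69/16):67/16,(O:27/10,T:23/10):249/16):-9/32,W:-9/32)
total length: 1231/16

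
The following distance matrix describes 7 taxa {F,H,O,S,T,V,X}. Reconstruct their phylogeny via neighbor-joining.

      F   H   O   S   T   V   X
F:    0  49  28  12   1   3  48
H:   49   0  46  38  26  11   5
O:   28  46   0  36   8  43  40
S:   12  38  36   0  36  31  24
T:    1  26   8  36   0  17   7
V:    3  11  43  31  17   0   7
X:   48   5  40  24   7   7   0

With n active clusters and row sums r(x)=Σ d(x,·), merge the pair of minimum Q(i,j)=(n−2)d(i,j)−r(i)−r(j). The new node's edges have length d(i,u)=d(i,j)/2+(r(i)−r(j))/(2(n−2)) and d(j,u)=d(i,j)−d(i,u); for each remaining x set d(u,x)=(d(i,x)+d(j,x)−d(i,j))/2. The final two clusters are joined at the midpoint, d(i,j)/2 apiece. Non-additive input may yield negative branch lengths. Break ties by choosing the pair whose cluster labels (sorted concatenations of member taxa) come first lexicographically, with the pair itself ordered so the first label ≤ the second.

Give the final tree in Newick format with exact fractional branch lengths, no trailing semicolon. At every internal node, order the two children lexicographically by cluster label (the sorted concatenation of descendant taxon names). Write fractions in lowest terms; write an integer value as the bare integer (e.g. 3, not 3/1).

1. join H+X (d=5, Q=-281) ⇒ HX; edges |H|=69/10, |X|=-19/10
  updated: d(F,HX)=46, d(HX,O)=81/2, d(HX,S)=57/2, d(HX,T)=14, d(HX,V)=13/2
2. join HX+V (d=13/2, Q=-210) ⇒ HVX; edges |HX|=61/8, |V|=-9/8
  updated: d(F,HVX)=85/4, d(HVX,O)=77/2, d(HVX,S)=53/2, d(HVX,T)=49/4
3. join O+T (d=8, Q=-575/4) ⇒ OT; edges |O|=103/8, |T|=-39/8
  updated: d(F,OT)=21/2, d(HVX,OT)=171/8, d(OT,S)=32
4. join F+S (d=12, Q=-361/4) ⇒ FS; edges |F|=-11/16, |S|=203/16
  updated: d(FS,HVX)=143/8, d(FS,OT)=61/4
5. join FS+HVX (d=143/8, Q=-109/2) ⇒ FHSVX; edges |FS|=47/8, |HVX|=12
  updated: d(FHSVX,OT)=75/8
6. join FHSVX+OT (d=75/8) ⇒ FHOSTVX; edges |FHSVX|=75/16, |OT|=75/16
final tree: (((F:-11/16,S:203/16):47/8,((H:69/10,X:-19/10):61/8,V:-9/8):12):75/16,(O:103/8,T:-39/8):75/16)
total length: 235/4

(((F:-11/16,S:203/16):47/8,((H:69/10,X:-19/10):61/8,V:-9/8):12):75/16,(O:103/8,T:-39/8):75/16)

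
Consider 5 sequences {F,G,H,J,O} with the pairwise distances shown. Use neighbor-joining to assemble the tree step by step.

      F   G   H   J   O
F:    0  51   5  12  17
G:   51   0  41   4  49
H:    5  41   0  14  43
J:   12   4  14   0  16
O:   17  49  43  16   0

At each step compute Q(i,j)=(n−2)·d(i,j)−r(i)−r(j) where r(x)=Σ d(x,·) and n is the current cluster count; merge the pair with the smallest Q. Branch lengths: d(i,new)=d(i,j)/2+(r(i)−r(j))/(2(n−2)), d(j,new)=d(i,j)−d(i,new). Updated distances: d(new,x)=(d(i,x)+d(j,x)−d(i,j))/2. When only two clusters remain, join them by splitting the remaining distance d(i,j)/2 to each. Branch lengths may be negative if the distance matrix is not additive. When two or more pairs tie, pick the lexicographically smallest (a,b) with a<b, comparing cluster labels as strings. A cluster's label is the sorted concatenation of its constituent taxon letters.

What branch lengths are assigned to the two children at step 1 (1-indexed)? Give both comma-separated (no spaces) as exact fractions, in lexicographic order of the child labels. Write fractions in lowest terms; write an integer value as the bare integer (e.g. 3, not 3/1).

37/2,-29/2

1. join G+J (d=4, Q=-179) ⇒ GJ; edges |G|=37/2, |J|=-29/2
  updated: d(F,GJ)=59/2, d(GJ,H)=51/2, d(GJ,O)=61/2
2. join F+H (d=5, Q=-115) ⇒ FH; edges |F|=-3, |H|=8
  updated: d(FH,GJ)=25, d(FH,O)=55/2
3. join FH+GJ (d=25, Q=-83) ⇒ FGHJ; edges |FH|=11, |GJ|=14
  updated: d(FGHJ,O)=33/2
4. join FGHJ+O (d=33/2) ⇒ FGHJO; edges |FGHJ|=33/4, |O|=33/4
final tree: (((F:-3,H:8):11,(G:37/2,J:-29/2):14):33/4,O:33/4)
total length: 101/2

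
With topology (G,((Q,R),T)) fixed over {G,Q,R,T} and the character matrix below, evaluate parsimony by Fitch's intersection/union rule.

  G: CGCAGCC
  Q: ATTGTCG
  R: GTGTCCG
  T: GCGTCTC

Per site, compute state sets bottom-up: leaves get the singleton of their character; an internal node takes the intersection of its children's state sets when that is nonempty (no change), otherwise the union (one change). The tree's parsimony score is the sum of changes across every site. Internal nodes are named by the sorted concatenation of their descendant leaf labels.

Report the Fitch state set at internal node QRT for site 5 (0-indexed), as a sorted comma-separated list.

[col 0] QR: children Q:{A}, R:{G} ∪→ {A,G}; cost 1
[col 0] QRT: children QR:{A,G}, T:{G} ∩→ {G}; cost 0
[col 0] GQRT: children G:{C}, QRT:{G} ∪→ {C,G}; cost 1
[col 1] QR: children Q:{T}, R:{T} ∩→ {T}; cost 0
[col 1] QRT: children QR:{T}, T:{C} ∪→ {C,T}; cost 1
[col 1] GQRT: children G:{G}, QRT:{C,T} ∪→ {C,G,T}; cost 1
[col 2] QR: children Q:{T}, R:{G} ∪→ {G,T}; cost 1
[col 2] QRT: children QR:{G,T}, T:{G} ∩→ {G}; cost 0
[col 2] GQRT: children G:{C}, QRT:{G} ∪→ {C,G}; cost 1
[col 3] QR: children Q:{G}, R:{T} ∪→ {G,T}; cost 1
[col 3] QRT: children QR:{G,T}, T:{T} ∩→ {T}; cost 0
[col 3] GQRT: children G:{A}, QRT:{T} ∪→ {A,T}; cost 1
[col 4] QR: children Q:{T}, R:{C} ∪→ {C,T}; cost 1
[col 4] QRT: children QR:{C,T}, T:{C} ∩→ {C}; cost 0
[col 4] GQRT: children G:{G}, QRT:{C} ∪→ {C,G}; cost 1
[col 5] QR: children Q:{C}, R:{C} ∩→ {C}; cost 0
[col 5] QRT: children QR:{C}, T:{T} ∪→ {C,T}; cost 1
[col 5] GQRT: children G:{C}, QRT:{C,T} ∩→ {C}; cost 0
[col 6] QR: children Q:{G}, R:{G} ∩→ {G}; cost 0
[col 6] QRT: children QR:{G}, T:{C} ∪→ {C,G}; cost 1
[col 6] GQRT: children G:{C}, QRT:{C,G} ∩→ {C}; cost 0
per-site changes: [2, 2, 2, 2, 2, 1, 1]; total = 12

C,T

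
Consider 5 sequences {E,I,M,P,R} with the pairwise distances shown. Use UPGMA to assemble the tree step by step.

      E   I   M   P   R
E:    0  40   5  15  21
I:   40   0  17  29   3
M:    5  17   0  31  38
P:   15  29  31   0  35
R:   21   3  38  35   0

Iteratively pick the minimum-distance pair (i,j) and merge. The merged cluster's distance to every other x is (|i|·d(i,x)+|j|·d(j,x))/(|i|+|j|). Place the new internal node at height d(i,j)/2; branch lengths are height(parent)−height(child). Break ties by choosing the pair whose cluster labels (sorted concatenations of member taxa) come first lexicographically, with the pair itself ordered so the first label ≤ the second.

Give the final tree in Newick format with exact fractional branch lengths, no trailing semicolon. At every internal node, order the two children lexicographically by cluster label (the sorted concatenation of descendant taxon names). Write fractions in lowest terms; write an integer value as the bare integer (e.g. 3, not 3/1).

(((E:5/2,M:5/2):9,P:23/2):7/2,(I:3/2,R:3/2):27/2)

iteration 1: select I,R (d=3); attach at lengths (3/2, 3/2); label the merged cluster IR
  updated: d(E,IR)=61/2, d(IR,M)=55/2, d(IR,P)=32
iteration 2: select E,M (d=5); attach at lengths (5/2, 5/2); label the merged cluster EM
  updated: d(EM,IR)=29, d(EM,P)=23
iteration 3: select EM,P (d=23); attach at lengths (9, 23/2); label the merged cluster EMP
  updated: d(EMP,IR)=30
iteration 4: select EMP,IR (d=30); attach at lengths (7/2, 27/2); label the merged cluster EIMPR
final tree: (((E:5/2,M:5/2):9,P:23/2):7/2,(I:3/2,R:3/2):27/2)
total length: 91/2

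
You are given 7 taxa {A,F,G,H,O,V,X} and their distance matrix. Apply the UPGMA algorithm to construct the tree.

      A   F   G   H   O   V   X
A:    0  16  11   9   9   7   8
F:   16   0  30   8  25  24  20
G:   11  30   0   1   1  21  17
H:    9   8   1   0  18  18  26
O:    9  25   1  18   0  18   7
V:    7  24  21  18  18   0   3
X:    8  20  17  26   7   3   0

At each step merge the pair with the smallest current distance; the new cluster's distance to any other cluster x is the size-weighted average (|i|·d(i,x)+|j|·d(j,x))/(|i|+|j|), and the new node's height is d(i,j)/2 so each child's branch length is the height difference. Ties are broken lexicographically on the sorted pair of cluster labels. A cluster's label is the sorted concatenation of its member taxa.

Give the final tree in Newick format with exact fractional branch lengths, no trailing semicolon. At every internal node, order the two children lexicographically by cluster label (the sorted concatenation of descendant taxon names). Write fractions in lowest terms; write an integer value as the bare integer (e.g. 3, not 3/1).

(((A:15/4,(V:3/2,X:3/2):9/4):137/36,((G:1/2,H:1/2):17/4,O:19/4):101/36):97/36,F:41/4)

step 1: merge (G,H) at d=1; branch lengths G→1/2, H→1/2; new cluster GH
  updated: d(A,GH)=10, d(F,GH)=19, d(GH,O)=19/2, d(GH,V)=39/2, d(GH,X)=43/2
step 2: merge (V,X) at d=3; branch lengths V→3/2, X→3/2; new cluster VX
  updated: d(A,VX)=15/2, d(F,VX)=22, d(GH,VX)=41/2, d(O,VX)=25/2
step 3: merge (A,VX) at d=15/2; branch lengths A→15/4, VX→9/4; new cluster AVX
  updated: d(AVX,F)=20, d(AVX,GH)=17, d(AVX,O)=34/3
step 4: merge (GH,O) at d=19/2; branch lengths GH→17/4, O→19/4; new cluster GHO
  updated: d(AVX,GHO)=136/9, d(F,GHO)=21
step 5: merge (AVX,GHO) at d=136/9; branch lengths AVX→137/36, GHO→101/36; new cluster AGHOVX
  updated: d(AGHOVX,F)=41/2
step 6: merge (AGHOVX,F) at d=41/2; branch lengths AGHOVX→97/36, F→41/4; new cluster AFGHOVX
final tree: (((A:15/4,(V:3/2,X:3/2):9/4):137/36,((G:1/2,H:1/2):17/4,O:19/4):101/36):97/36,F:41/4)
total length: 347/9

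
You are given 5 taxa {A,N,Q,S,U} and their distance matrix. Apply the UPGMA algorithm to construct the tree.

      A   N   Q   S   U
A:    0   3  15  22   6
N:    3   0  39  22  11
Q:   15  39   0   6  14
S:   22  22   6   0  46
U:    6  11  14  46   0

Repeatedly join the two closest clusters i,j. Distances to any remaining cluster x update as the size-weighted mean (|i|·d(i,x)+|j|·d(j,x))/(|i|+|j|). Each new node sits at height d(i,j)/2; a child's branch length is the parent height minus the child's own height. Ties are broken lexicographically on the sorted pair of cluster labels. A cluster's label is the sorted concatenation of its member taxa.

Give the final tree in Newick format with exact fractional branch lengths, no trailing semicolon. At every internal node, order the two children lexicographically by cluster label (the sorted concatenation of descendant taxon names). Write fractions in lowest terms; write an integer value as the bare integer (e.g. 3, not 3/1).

step 1: merge (A,N) at d=3; branch lengths A→3/2, N→3/2; new cluster AN
  updated: d(AN,Q)=27, d(AN,S)=22, d(AN,U)=17/2
step 2: merge (Q,S) at d=6; branch lengths Q→3, S→3; new cluster QS
  updated: d(AN,QS)=49/2, d(QS,U)=30
step 3: merge (AN,U) at d=17/2; branch lengths AN→11/4, U→17/4; new cluster ANU
  updated: d(ANU,QS)=79/3
step 4: merge (ANU,QS) at d=79/3; branch lengths ANU→107/12, QS→61/6; new cluster ANQSU
final tree: (((A:3/2,N:3/2):11/4,U:17/4):107/12,(Q:3,S:3):61/6)
total length: 421/12

(((A:3/2,N:3/2):11/4,U:17/4):107/12,(Q:3,S:3):61/6)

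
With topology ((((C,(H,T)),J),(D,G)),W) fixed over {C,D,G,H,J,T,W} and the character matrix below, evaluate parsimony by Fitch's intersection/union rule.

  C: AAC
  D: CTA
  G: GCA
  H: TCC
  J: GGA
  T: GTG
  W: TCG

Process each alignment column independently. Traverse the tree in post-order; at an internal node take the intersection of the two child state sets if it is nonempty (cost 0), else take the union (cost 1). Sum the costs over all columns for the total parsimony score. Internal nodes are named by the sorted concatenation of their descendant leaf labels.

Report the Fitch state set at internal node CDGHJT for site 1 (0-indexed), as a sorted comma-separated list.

C,T

HT@0: {T} ∪ {G} = {G,T} (union, +1)
CHT@0: {A} ∪ {G,T} = {A,G,T} (union, +1)
CHJT@0: {A,G,T} ∩ {G} = {G} (intersection, +0)
DG@0: {C} ∪ {G} = {C,G} (union, +1)
CDGHJT@0: {G} ∩ {C,G} = {G} (intersection, +0)
CDGHJTW@0: {G} ∪ {T} = {G,T} (union, +1)
HT@1: {C} ∪ {T} = {C,T} (union, +1)
CHT@1: {A} ∪ {C,T} = {A,C,T} (union, +1)
CHJT@1: {A,C,T} ∪ {G} = {A,C,G,T} (union, +1)
DG@1: {T} ∪ {C} = {C,T} (union, +1)
CDGHJT@1: {A,C,G,T} ∩ {C,T} = {C,T} (intersection, +0)
CDGHJTW@1: {C,T} ∩ {C} = {C} (intersection, +0)
HT@2: {C} ∪ {G} = {C,G} (union, +1)
CHT@2: {C} ∩ {C,G} = {C} (intersection, +0)
CHJT@2: {C} ∪ {A} = {A,C} (union, +1)
DG@2: {A} ∩ {A} = {A} (intersection, +0)
CDGHJT@2: {A,C} ∩ {A} = {A} (intersection, +0)
CDGHJTW@2: {A} ∪ {G} = {A,G} (union, +1)
per-site changes: [4, 4, 3]; total = 11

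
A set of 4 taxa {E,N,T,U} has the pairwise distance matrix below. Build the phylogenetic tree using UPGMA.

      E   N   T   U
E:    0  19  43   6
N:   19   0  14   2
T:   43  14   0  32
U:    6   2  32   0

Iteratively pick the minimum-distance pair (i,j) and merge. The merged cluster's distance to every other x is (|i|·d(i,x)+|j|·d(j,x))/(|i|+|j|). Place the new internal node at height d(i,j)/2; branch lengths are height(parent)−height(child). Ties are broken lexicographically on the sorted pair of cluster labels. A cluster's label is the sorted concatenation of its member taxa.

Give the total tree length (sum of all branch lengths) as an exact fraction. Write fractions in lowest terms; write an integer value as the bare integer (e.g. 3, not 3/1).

443/12

iteration 1: select N,U (d=2); attach at lengths (1, 1); label the merged cluster NU
  updated: d(E,NU)=25/2, d(NU,T)=23
iteration 2: select E,NU (d=25/2); attach at lengths (25/4, 21/4); label the merged cluster ENU
  updated: d(ENU,T)=89/3
iteration 3: select ENU,T (d=89/3); attach at lengths (103/12, 89/6); label the merged cluster ENTU
final tree: ((E:25/4,(N:1,U:1):21/4):103/12,T:89/6)
total length: 443/12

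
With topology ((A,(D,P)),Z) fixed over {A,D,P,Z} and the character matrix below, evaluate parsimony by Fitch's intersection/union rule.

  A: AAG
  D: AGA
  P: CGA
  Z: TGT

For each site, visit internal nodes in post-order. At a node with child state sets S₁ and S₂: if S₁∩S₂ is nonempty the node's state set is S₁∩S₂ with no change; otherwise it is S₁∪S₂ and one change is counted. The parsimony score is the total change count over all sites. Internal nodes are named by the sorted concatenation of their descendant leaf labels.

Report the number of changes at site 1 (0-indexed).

1

site 0, node DP: D={A} ∪ P={C} → {A,C} (+1)
site 0, node ADP: A={A} ∩ DP={A,C} → {A} (+0)
site 0, node ADPZ: ADP={A} ∪ Z={T} → {A,T} (+1)
site 1, node DP: D={G} ∩ P={G} → {G} (+0)
site 1, node ADP: A={A} ∪ DP={G} → {A,G} (+1)
site 1, node ADPZ: ADP={A,G} ∩ Z={G} → {G} (+0)
site 2, node DP: D={A} ∩ P={A} → {A} (+0)
site 2, node ADP: A={G} ∪ DP={A} → {A,G} (+1)
site 2, node ADPZ: ADP={A,G} ∪ Z={T} → {A,G,T} (+1)
per-site changes: [2, 1, 2]; total = 5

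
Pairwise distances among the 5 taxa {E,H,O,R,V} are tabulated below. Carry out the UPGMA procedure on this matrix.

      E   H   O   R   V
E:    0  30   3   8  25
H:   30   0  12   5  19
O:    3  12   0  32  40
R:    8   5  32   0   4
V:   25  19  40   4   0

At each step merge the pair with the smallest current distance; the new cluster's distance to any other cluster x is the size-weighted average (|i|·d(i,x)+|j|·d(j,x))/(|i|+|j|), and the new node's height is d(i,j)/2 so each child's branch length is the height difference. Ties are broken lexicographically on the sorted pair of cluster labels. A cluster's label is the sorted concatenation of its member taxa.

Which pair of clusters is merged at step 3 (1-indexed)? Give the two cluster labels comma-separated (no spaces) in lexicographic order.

iteration 1: select E,O (d=3); attach at lengths (3/2, 3/2); label the merged cluster EO
  updated: d(EO,H)=21, d(EO,R)=20, d(EO,V)=65/2
iteration 2: select R,V (d=4); attach at lengths (2, 2); label the merged cluster RV
  updated: d(EO,RV)=105/4, d(H,RV)=12
iteration 3: select H,RV (d=12); attach at lengths (6, 4); label the merged cluster HRV
  updated: d(EO,HRV)=49/2
iteration 4: select EO,HRV (d=49/2); attach at lengths (43/4, 25/4); label the merged cluster EHORV
final tree: ((E:3/2,O:3/2):43/4,(H:6,(R:2,V:2):4):25/4)
total length: 34

H,RV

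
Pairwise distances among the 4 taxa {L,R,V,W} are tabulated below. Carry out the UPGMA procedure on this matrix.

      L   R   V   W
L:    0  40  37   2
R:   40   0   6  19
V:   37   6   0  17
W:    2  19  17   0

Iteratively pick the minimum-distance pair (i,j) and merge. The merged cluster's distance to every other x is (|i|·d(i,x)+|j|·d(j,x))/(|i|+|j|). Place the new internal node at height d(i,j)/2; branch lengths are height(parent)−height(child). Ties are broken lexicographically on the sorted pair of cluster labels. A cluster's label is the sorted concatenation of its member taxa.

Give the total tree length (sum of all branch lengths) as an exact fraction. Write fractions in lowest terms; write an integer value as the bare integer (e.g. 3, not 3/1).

step 1: merge (L,W) at d=2; branch lengths L→1, W→1; new cluster LW
  updated: d(LW,R)=59/2, d(LW,V)=27
step 2: merge (R,V) at d=6; branch lengths R→3, V→3; new cluster RV
  updated: d(LW,RV)=113/4
step 3: merge (LW,RV) at d=113/4; branch lengths LW→105/8, RV→89/8; new cluster LRVW
final tree: ((L:1,W:1):105/8,(R:3,V:3):89/8)
total length: 129/4

129/4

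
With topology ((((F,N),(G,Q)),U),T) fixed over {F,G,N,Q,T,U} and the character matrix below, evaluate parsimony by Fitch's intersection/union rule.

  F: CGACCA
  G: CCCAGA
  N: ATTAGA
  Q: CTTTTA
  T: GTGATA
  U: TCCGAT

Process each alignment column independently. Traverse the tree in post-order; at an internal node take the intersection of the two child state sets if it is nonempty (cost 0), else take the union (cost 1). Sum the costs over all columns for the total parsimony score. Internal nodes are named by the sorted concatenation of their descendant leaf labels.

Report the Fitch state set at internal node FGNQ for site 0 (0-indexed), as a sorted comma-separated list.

C

site 0, node FN: F={C} ∪ N={A} → {A,C} (+1)
site 0, node GQ: G={C} ∩ Q={C} → {C} (+0)
site 0, node FGNQ: FN={A,C} ∩ GQ={C} → {C} (+0)
site 0, node FGNQU: FGNQ={C} ∪ U={T} → {C,T} (+1)
site 0, node FGNQTU: FGNQU={C,T} ∪ T={G} → {C,G,T} (+1)
site 1, node FN: F={G} ∪ N={T} → {G,T} (+1)
site 1, node GQ: G={C} ∪ Q={T} → {C,T} (+1)
site 1, node FGNQ: FN={G,T} ∩ GQ={C,T} → {T} (+0)
site 1, node FGNQU: FGNQ={T} ∪ U={C} → {C,T} (+1)
site 1, node FGNQTU: FGNQU={C,T} ∩ T={T} → {T} (+0)
site 2, node FN: F={A} ∪ N={T} → {A,T} (+1)
site 2, node GQ: G={C} ∪ Q={T} → {C,T} (+1)
site 2, node FGNQ: FN={A,T} ∩ GQ={C,T} → {T} (+0)
site 2, node FGNQU: FGNQ={T} ∪ U={C} → {C,T} (+1)
site 2, node FGNQTU: FGNQU={C,T} ∪ T={G} → {C,G,T} (+1)
site 3, node FN: F={C} ∪ N={A} → {A,C} (+1)
site 3, node GQ: G={A} ∪ Q={T} → {A,T} (+1)
site 3, node FGNQ: FN={A,C} ∩ GQ={A,T} → {A} (+0)
site 3, node FGNQU: FGNQ={A} ∪ U={G} → {A,G} (+1)
site 3, node FGNQTU: FGNQU={A,G} ∩ T={A} → {A} (+0)
site 4, node FN: F={C} ∪ N={G} → {C,G} (+1)
site 4, node GQ: G={G} ∪ Q={T} → {G,T} (+1)
site 4, node FGNQ: FN={C,G} ∩ GQ={G,T} → {G} (+0)
site 4, node FGNQU: FGNQ={G} ∪ U={A} → {A,G} (+1)
site 4, node FGNQTU: FGNQU={A,G} ∪ T={T} → {A,G,T} (+1)
site 5, node FN: F={A} ∩ N={A} → {A} (+0)
site 5, node GQ: G={A} ∩ Q={A} → {A} (+0)
site 5, node FGNQ: FN={A} ∩ GQ={A} → {A} (+0)
site 5, node FGNQU: FGNQ={A} ∪ U={T} → {A,T} (+1)
site 5, node FGNQTU: FGNQU={A,T} ∩ T={A} → {A} (+0)
per-site changes: [3, 3, 4, 3, 4, 1]; total = 18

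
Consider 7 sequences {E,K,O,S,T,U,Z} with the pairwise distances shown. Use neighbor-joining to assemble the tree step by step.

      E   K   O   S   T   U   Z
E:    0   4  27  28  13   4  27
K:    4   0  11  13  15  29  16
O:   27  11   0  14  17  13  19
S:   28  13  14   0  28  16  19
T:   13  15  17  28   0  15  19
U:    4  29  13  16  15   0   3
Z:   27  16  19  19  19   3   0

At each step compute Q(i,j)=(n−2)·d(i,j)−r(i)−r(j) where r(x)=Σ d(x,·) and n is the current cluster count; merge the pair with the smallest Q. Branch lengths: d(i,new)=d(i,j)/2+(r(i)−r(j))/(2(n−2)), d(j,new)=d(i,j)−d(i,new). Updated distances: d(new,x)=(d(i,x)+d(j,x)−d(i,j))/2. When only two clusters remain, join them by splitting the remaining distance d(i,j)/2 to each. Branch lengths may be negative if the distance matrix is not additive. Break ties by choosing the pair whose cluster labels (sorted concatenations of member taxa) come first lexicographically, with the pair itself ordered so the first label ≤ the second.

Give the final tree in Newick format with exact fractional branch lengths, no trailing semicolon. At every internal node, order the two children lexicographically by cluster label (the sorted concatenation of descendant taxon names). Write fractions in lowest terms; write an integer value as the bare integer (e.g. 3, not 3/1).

1. join E+K (d=4, Q=-171) ⇒ EK; edges |E|=7/2, |K|=1/2
  updated: d(EK,O)=17, d(EK,S)=37/2, d(EK,T)=12, d(EK,U)=29/2, d(EK,Z)=39/2
2. join U+Z (d=3, Q=-129) ⇒ UZ; edges |U|=-3/4, |Z|=15/4
  updated: d(EK,UZ)=31/2, d(O,UZ)=29/2, d(S,UZ)=16, d(T,UZ)=31/2
3. join EK+T (d=12, Q=-199/2) ⇒ EKT; edges |EK|=53/12, |T|=91/12
  updated: d(EKT,O)=11, d(EKT,S)=69/4, d(EKT,UZ)=19/2
4. join EKT+UZ (d=19/2, Q=-235/4) ⇒ EKTUZ; edges |EKT|=67/16, |UZ|=85/16
  updated: d(EKTUZ,O)=8, d(EKTUZ,S)=95/8
5. join EKTUZ+O (d=8, Q=-271/8) ⇒ EKOTUZ; edges |EKTUZ|=47/16, |O|=81/16
  updated: d(EKOTUZ,S)=143/16
6. join EKOTUZ+S (d=143/16) ⇒ EKOSTUZ; edges |EKOTUZ|=143/32, |S|=143/32
final tree: (((((E:7/2,K:1/2):53/12,T:91/12):67/16,(U:-3/4,Z:15/4):85/16):47/16,O:81/16):143/32,S:143/32)
total length: 727/16

(((((E:7/2,K:1/2):53/12,T:91/12):67/16,(U:-3/4,Z:15/4):85/16):47/16,O:81/16):143/32,S:143/32)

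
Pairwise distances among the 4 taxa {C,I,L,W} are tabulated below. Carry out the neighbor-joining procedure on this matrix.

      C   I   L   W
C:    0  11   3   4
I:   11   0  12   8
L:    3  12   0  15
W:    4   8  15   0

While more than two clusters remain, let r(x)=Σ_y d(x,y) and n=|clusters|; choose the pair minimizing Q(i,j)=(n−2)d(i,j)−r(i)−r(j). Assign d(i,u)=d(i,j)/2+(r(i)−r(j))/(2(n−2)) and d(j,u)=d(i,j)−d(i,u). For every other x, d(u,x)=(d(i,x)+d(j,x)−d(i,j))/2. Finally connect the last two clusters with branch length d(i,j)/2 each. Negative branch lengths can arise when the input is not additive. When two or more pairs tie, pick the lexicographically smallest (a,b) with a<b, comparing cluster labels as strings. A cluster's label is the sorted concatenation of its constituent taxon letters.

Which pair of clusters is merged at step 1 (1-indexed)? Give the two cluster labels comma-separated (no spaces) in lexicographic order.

1. join C+L (d=3, Q=-42) ⇒ CL; edges |C|=-3/2, |L|=9/2
  updated: d(CL,I)=10, d(CL,W)=8
2. join CL+I (d=10, Q=-26) ⇒ CIL; edges |CL|=5, |I|=5
  updated: d(CIL,W)=3
3. join CIL+W (d=3) ⇒ CILW; edges |CIL|=3/2, |W|=3/2
final tree: (((C:-3/2,L:9/2):5,I:5):3/2,W:3/2)
total length: 16

C,L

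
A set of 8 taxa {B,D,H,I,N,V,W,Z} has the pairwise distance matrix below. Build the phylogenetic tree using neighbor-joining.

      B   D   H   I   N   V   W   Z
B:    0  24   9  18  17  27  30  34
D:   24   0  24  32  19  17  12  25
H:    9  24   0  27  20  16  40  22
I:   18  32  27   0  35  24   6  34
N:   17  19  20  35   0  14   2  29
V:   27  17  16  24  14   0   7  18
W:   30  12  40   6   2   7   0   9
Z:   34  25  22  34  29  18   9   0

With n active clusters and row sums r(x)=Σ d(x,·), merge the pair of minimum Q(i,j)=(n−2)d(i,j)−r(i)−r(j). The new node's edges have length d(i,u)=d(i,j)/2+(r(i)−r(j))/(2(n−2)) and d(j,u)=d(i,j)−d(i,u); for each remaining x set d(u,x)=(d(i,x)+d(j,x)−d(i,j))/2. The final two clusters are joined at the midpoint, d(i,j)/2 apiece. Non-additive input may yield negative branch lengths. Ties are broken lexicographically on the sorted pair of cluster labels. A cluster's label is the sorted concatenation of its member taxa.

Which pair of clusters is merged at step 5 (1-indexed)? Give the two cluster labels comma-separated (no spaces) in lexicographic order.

BDHN,V

step 1: merge (B,H) at d=9, Q=-263; branch lengths B→55/12, H→53/12; new cluster BH
  updated: d(BH,D)=39/2, d(BH,I)=18, d(BH,N)=14, d(BH,V)=17, d(BH,W)=61/2, d(BH,Z)=47/2
step 2: merge (I,W) at d=6, Q=-371/2; branch lengths I→45/4, W→-21/4; new cluster IW
  updated: d(BH,IW)=85/4, d(D,IW)=19, d(IW,N)=31/2, d(IW,V)=25/2, d(IW,Z)=37/2
step 3: merge (BH,N) at d=14, Q=-523/4; branch lengths BH→239/32, N→209/32; new cluster BHN
  updated: d(BHN,D)=49/4, d(BHN,IW)=91/8, d(BHN,V)=17/2, d(BHN,Z)=77/4
step 4: merge (BHN,D) at d=49/4, Q=-703/8; branch lengths BHN→119/48, D→469/48; new cluster BDHN
  updated: d(BDHN,IW)=145/16, d(BDHN,V)=53/8, d(BDHN,Z)=16
step 5: merge (BDHN,V) at d=53/8, Q=-889/16; branch lengths BDHN→125/64, V→299/64; new cluster BDHNV
  updated: d(BDHNV,IW)=239/32, d(BDHNV,Z)=219/16
step 6: merge (BDHNV,IW) at d=239/32, Q=-1269/32; branch lengths BDHNV→85/64, IW→393/64; new cluster BDHINVW
  updated: d(BDHINVW,Z)=791/64
step 7: merge (BDHINVW,Z) at d=791/64; branch lengths BDHINVW→791/128, Z→791/128; new cluster BDHINVWZ
final tree: ((((((B:55/12,H:53/12):239/32,N:209/32):119/48,D:469/48):125/64,V:299/64):85/64,(I:45/4,W:-21/4):393/64):791/128,Z:791/128)
total length: 4333/64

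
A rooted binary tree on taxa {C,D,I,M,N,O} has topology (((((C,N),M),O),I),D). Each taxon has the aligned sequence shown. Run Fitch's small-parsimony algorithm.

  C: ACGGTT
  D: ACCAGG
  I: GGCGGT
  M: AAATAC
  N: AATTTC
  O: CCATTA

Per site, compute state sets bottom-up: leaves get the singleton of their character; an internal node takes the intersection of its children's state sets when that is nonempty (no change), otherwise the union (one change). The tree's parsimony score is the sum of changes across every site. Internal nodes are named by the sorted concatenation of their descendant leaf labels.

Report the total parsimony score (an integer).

17

CN@0: {A} ∩ {A} = {A} (intersection, +0)
CMN@0: {A} ∩ {A} = {A} (intersection, +0)
CMNO@0: {A} ∪ {C} = {A,C} (union, +1)
CIMNO@0: {A,C} ∪ {G} = {A,C,G} (union, +1)
CDIMNO@0: {A,C,G} ∩ {A} = {A} (intersection, +0)
CN@1: {C} ∪ {A} = {A,C} (union, +1)
CMN@1: {A,C} ∩ {A} = {A} (intersection, +0)
CMNO@1: {A} ∪ {C} = {A,C} (union, +1)
CIMNO@1: {A,C} ∪ {G} = {A,C,G} (union, +1)
CDIMNO@1: {A,C,G} ∩ {C} = {C} (intersection, +0)
CN@2: {G} ∪ {T} = {G,T} (union, +1)
CMN@2: {G,T} ∪ {A} = {A,G,T} (union, +1)
CMNO@2: {A,G,T} ∩ {A} = {A} (intersection, +0)
CIMNO@2: {A} ∪ {C} = {A,C} (union, +1)
CDIMNO@2: {A,C} ∩ {C} = {C} (intersection, +0)
CN@3: {G} ∪ {T} = {G,T} (union, +1)
CMN@3: {G,T} ∩ {T} = {T} (intersection, +0)
CMNO@3: {T} ∩ {T} = {T} (intersection, +0)
CIMNO@3: {T} ∪ {G} = {G,T} (union, +1)
CDIMNO@3: {G,T} ∪ {A} = {A,G,T} (union, +1)
CN@4: {T} ∩ {T} = {T} (intersection, +0)
CMN@4: {T} ∪ {A} = {A,T} (union, +1)
CMNO@4: {A,T} ∩ {T} = {T} (intersection, +0)
CIMNO@4: {T} ∪ {G} = {G,T} (union, +1)
CDIMNO@4: {G,T} ∩ {G} = {G} (intersection, +0)
CN@5: {T} ∪ {C} = {C,T} (union, +1)
CMN@5: {C,T} ∩ {C} = {C} (intersection, +0)
CMNO@5: {C} ∪ {A} = {A,C} (union, +1)
CIMNO@5: {A,C} ∪ {T} = {A,C,T} (union, +1)
CDIMNO@5: {A,C,T} ∪ {G} = {A,C,G,T} (union, +1)
per-site changes: [2, 3, 3, 3, 2, 4]; total = 17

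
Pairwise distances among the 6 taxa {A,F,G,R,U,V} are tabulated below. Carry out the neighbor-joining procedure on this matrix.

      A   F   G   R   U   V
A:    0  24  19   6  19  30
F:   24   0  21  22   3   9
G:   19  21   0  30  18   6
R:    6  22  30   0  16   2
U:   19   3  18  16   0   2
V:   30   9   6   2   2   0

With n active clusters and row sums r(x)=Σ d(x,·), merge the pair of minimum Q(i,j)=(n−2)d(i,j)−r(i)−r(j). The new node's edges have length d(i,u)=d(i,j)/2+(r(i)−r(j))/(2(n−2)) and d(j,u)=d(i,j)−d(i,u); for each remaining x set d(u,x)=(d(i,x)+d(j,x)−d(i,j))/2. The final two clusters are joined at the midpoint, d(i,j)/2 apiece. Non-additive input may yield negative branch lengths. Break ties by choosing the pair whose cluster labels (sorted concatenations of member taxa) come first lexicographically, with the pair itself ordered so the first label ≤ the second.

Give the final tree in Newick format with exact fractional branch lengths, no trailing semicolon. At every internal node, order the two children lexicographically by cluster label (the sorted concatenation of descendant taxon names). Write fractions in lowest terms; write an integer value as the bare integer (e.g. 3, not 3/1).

((((A:23/4,R:1/4):11,(F:49/12,U:-13/12):19/4):13/4,G:69/8):-21/16,V:-21/16)

1. join A+R (d=6, Q=-150) ⇒ AR; edges |A|=23/4, |R|=1/4
  updated: d(AR,F)=20, d(AR,G)=43/2, d(AR,U)=29/2, d(AR,V)=13
2. join F+U (d=3, Q=-163/2) ⇒ FU; edges |F|=49/12, |U|=-13/12
  updated: d(AR,FU)=63/4, d(FU,G)=18, d(FU,V)=4
3. join AR+FU (d=63/4, Q=-113/2) ⇒ AFRU; edges |AR|=11, |FU|=19/4
  updated: d(AFRU,G)=95/8, d(AFRU,V)=5/8
4. join AFRU+G (d=95/8, Q=-37/2) ⇒ AFGRU; edges |AFRU|=13/4, |G|=69/8
  updated: d(AFGRU,V)=-21/8
5. join AFGRU+V (d=-21/8) ⇒ AFGRUV; edges |AFGRU|=-21/16, |V|=-21/16
final tree: ((((A:23/4,R:1/4):11,(F:49/12,U:-13/12):19/4):13/4,G:69/8):-21/16,V:-21/16)
total length: 34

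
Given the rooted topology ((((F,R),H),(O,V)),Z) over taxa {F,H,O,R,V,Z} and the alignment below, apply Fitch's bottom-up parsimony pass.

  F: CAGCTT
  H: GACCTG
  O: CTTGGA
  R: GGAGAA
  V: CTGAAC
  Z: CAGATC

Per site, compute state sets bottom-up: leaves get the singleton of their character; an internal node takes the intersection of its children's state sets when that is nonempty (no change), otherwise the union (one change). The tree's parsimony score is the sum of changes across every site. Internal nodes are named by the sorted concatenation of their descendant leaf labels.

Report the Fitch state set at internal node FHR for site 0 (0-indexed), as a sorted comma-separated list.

FR@0: {C} ∪ {G} = {C,G} (union, +1)
FHR@0: {C,G} ∩ {G} = {G} (intersection, +0)
OV@0: {C} ∩ {C} = {C} (intersection, +0)
FHORV@0: {G} ∪ {C} = {C,G} (union, +1)
FHORVZ@0: {C,G} ∩ {C} = {C} (intersection, +0)
FR@1: {A} ∪ {G} = {A,G} (union, +1)
FHR@1: {A,G} ∩ {A} = {A} (intersection, +0)
OV@1: {T} ∩ {T} = {T} (intersection, +0)
FHORV@1: {A} ∪ {T} = {A,T} (union, +1)
FHORVZ@1: {A,T} ∩ {A} = {A} (intersection, +0)
FR@2: {G} ∪ {A} = {A,G} (union, +1)
FHR@2: {A,G} ∪ {C} = {A,C,G} (union, +1)
OV@2: {T} ∪ {G} = {G,T} (union, +1)
FHORV@2: {A,C,G} ∩ {G,T} = {G} (intersection, +0)
FHORVZ@2: {G} ∩ {G} = {G} (intersection, +0)
FR@3: {C} ∪ {G} = {C,G} (union, +1)
FHR@3: {C,G} ∩ {C} = {C} (intersection, +0)
OV@3: {G} ∪ {A} = {A,G} (union, +1)
FHORV@3: {C} ∪ {A,G} = {A,C,G} (union, +1)
FHORVZ@3: {A,C,G} ∩ {A} = {A} (intersection, +0)
FR@4: {T} ∪ {A} = {A,T} (union, +1)
FHR@4: {A,T} ∩ {T} = {T} (intersection, +0)
OV@4: {G} ∪ {A} = {A,G} (union, +1)
FHORV@4: {T} ∪ {A,G} = {A,G,T} (union, +1)
FHORVZ@4: {A,G,T} ∩ {T} = {T} (intersection, +0)
FR@5: {T} ∪ {A} = {A,T} (union, +1)
FHR@5: {A,T} ∪ {G} = {A,G,T} (union, +1)
OV@5: {A} ∪ {C} = {A,C} (union, +1)
FHORV@5: {A,G,T} ∩ {A,C} = {A} (intersection, +0)
FHORVZ@5: {A} ∪ {C} = {A,C} (union, +1)
per-site changes: [2, 2, 3, 3, 3, 4]; total = 17

G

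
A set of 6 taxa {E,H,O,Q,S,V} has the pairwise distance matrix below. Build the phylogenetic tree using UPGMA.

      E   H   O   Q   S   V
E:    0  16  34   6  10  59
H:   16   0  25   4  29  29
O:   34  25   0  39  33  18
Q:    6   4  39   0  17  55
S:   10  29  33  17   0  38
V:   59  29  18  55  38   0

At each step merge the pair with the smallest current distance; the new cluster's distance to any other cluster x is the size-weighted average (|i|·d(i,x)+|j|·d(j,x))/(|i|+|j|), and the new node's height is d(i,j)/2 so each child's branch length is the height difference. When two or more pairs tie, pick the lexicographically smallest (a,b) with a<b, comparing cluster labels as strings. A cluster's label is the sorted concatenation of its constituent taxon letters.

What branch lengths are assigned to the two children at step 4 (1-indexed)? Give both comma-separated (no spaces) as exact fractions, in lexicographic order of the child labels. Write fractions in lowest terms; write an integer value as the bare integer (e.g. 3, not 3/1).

iteration 1: select H,Q (d=4); attach at lengths (2, 2); label the merged cluster HQ
  updated: d(E,HQ)=11, d(HQ,O)=32, d(HQ,S)=23, d(HQ,V)=42
iteration 2: select E,S (d=10); attach at lengths (5, 5); label the merged cluster ES
  updated: d(ES,HQ)=17, d(ES,O)=67/2, d(ES,V)=97/2
iteration 3: select ES,HQ (d=17); attach at lengths (7/2, 13/2); label the merged cluster EHQS
  updated: d(EHQS,O)=131/4, d(EHQS,V)=181/4
iteration 4: select O,V (d=18); attach at lengths (9, 9); label the merged cluster OV
  updated: d(EHQS,OV)=39
iteration 5: select EHQS,OV (d=39); attach at lengths (11, 21/2); label the merged cluster EHOQSV
final tree: (((E:5,S:5):7/2,(H:2,Q:2):13/2):11,(O:9,V:9):21/2)
total length: 127/2

9,9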